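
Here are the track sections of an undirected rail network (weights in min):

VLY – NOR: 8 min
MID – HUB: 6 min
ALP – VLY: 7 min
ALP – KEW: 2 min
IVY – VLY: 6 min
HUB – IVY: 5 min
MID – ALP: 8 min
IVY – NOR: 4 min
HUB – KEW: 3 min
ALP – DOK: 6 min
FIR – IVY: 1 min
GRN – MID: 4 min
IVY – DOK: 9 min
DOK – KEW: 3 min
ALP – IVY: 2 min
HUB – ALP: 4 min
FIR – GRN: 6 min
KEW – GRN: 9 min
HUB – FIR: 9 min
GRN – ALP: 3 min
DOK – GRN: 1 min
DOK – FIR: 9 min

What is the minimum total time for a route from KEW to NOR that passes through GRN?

Best KEW to GRN: KEW → DOK → GRN costing 4
Best GRN to NOR: GRN → ALP → IVY → NOR costing 9
Total via GRN: 4 + 9 = 13 min.

13 min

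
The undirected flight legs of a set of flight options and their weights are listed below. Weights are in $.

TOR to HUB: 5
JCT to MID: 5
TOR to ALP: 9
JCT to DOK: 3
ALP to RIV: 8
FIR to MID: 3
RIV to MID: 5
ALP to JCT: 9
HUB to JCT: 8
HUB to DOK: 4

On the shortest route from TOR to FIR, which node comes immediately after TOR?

Candidate routes:
TOR - HUB - DOK - JCT - MID - FIR: 5+4+3+5+3 = 20
TOR - HUB - JCT - MID - FIR: 5+8+5+3 = 21
TOR - ALP - RIV - MID - FIR: 9+8+5+3 = 25
The minimum is $20 via TOR - HUB - DOK - JCT - MID - FIR.
So from TOR the first move is to HUB.

HUB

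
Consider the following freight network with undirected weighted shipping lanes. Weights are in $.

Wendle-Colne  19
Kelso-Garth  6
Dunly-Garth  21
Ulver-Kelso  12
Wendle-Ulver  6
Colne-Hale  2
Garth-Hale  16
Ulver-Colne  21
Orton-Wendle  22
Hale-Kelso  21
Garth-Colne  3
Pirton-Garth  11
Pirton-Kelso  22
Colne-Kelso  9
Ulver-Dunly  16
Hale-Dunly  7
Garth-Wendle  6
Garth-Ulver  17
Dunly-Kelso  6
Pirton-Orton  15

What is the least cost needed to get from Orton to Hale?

$31

Running Dijkstra from Orton:
Orton: 0
Pirton: 15  (via Orton)
Wendle: 22  (via Orton)
Garth: 26  (via Pirton)
Ulver: 28  (via Wendle)
Colne: 29  (via Garth)
Hale: 31  (via Colne)
Shortest route: Orton–Pirton–Garth–Colne–Hale = $31.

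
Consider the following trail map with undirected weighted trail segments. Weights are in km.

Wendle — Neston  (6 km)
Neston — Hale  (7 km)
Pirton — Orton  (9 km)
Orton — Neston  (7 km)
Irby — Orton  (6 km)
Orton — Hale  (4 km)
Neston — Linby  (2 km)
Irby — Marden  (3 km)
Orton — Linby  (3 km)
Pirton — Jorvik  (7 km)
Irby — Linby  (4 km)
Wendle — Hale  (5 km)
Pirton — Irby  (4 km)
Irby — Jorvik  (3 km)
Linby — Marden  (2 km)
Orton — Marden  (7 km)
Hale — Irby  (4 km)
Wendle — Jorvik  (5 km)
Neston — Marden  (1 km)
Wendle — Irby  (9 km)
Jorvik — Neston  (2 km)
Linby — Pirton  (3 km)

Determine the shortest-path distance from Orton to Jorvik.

7 km

Enumerating some paths:
Orton → Linby → Marden → Neston → Jorvik: 3+2+1+2 = 8
Orton → Linby → Neston → Jorvik: 3+2+2 = 7
The minimum is 7 km via Orton → Linby → Neston → Jorvik.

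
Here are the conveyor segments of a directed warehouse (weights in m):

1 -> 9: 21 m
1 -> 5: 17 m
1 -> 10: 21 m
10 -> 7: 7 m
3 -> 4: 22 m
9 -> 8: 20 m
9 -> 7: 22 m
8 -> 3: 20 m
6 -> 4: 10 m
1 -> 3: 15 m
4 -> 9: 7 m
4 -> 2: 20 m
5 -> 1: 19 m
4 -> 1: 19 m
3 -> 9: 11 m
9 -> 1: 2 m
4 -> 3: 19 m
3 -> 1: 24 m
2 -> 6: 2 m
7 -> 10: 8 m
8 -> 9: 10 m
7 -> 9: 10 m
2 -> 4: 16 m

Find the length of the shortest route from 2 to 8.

Candidate routes:
2 → 4 → 9 → 8: 16+7+20 = 43
2 → 6 → 4 → 9 → 8: 2+10+7+20 = 39
The minimum is 39 m via 2 → 6 → 4 → 9 → 8.

39 m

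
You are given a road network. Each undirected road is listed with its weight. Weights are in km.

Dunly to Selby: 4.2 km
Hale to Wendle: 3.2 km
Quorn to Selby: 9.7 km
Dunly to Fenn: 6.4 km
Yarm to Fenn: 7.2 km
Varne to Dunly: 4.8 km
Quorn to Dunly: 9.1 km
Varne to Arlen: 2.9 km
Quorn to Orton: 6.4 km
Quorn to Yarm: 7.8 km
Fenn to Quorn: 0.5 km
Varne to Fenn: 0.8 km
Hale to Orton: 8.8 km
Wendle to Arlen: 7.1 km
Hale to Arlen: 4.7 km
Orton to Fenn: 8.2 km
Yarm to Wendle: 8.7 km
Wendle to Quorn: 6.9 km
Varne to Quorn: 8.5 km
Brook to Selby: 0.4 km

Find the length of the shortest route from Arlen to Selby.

11.9 km

Compare a few routes:
Arlen–Varne–Fenn–Quorn–Selby: 2.9+0.8+0.5+9.7 = 13.9
Arlen–Varne–Fenn–Dunly–Selby: 2.9+0.8+6.4+4.2 = 14.3
Arlen–Varne–Fenn–Quorn–Dunly–Selby: 2.9+0.8+0.5+9.1+4.2 = 17.5
Arlen–Varne–Dunly–Selby: 2.9+4.8+4.2 = 11.9
Cheapest is Arlen–Varne–Dunly–Selby at 11.9 km.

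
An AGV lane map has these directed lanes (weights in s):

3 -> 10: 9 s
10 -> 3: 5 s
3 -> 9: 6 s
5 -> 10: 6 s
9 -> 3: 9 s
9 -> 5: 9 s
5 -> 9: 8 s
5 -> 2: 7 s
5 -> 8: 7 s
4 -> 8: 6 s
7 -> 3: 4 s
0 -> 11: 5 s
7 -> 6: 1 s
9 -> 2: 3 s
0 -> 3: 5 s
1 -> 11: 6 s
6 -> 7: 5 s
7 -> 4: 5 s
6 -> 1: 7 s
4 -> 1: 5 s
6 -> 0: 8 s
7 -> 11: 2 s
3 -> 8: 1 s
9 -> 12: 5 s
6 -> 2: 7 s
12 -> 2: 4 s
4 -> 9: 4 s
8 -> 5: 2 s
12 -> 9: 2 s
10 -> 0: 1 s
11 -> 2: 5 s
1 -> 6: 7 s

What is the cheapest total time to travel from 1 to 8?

Settle nodes by increasing distance from 1:
1: 0
11: 6  (via 1)
6: 7  (via 1)
2: 11  (via 11)
7: 12  (via 6)
0: 15  (via 6)
3: 16  (via 7)
4: 17  (via 7)
8: 17  (via 3)
Shortest route: 1–6–7–3–8 = 17 s.

17 s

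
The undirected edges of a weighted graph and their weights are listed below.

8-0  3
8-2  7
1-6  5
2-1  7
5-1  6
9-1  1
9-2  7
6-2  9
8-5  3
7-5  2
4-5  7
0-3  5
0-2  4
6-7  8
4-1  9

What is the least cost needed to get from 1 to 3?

Candidate routes:
1 → 2 → 8 → 0 → 3: 7+7+3+5 = 22
1 → 5 → 8 → 0 → 3: 6+3+3+5 = 17
1 → 2 → 0 → 3: 7+4+5 = 16
1 → 9 → 2 → 0 → 3: 1+7+4+5 = 17
Cheapest is 1 → 2 → 0 → 3 at 16.

16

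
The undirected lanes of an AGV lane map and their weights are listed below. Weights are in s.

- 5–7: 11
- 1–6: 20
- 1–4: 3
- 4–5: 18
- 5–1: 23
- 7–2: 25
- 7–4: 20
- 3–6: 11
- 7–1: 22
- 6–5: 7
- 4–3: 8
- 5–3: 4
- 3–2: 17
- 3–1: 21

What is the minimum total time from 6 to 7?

Shortest distances from 6:
6: 0
5: 7  (via 6)
3: 11  (via 6)
7: 18  (via 5)
Shortest route: 6–5–7 = 18 s.

18 s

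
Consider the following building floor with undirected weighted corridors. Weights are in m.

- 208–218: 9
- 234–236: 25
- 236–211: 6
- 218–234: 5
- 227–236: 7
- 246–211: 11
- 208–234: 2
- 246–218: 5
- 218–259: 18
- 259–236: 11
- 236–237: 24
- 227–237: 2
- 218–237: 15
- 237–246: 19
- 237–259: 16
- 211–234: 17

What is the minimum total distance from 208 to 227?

24 m

Settle nodes by increasing distance from 208:
208: 0
234: 2  (via 208)
218: 7  (via 234)
246: 12  (via 218)
211: 19  (via 234)
237: 22  (via 218)
227: 24  (via 237)
Shortest route: 208 → 234 → 218 → 237 → 227 = 24 m.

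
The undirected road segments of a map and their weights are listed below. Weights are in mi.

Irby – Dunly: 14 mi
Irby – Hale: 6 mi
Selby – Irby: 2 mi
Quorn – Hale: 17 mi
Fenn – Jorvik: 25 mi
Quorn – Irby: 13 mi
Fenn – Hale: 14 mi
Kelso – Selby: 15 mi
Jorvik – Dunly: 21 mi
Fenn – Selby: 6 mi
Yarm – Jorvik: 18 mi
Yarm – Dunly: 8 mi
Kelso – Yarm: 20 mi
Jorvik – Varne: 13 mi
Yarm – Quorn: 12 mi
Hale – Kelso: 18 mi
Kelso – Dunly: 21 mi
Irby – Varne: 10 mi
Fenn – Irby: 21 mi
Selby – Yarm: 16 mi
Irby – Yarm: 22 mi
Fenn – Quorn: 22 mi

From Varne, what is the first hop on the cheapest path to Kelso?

Irby

Compare a few routes:
Varne - Irby - Selby - Kelso: 10+2+15 = 27
Varne - Irby - Dunly - Kelso: 10+14+21 = 45
Varne - Irby - Hale - Kelso: 10+6+18 = 34
The minimum is 27 mi via Varne - Irby - Selby - Kelso.
So from Varne the first move is to Irby.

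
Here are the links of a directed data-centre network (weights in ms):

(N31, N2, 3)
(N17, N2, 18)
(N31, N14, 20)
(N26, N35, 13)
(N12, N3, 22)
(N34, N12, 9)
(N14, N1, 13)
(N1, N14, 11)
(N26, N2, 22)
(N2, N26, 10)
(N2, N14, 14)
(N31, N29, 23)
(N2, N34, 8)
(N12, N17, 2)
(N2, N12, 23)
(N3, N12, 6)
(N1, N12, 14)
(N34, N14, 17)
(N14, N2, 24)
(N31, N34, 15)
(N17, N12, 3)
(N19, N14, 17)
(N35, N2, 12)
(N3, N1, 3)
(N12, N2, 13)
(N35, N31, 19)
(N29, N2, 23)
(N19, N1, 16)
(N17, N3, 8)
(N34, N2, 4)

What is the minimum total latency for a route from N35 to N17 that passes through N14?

55 ms

Shortest N35→N14: N35 → N2 → N14 = 26
Best N14 to N17: N14 → N1 → N12 → N17 costing 29
Total via N14: 26 + 29 = 55 ms.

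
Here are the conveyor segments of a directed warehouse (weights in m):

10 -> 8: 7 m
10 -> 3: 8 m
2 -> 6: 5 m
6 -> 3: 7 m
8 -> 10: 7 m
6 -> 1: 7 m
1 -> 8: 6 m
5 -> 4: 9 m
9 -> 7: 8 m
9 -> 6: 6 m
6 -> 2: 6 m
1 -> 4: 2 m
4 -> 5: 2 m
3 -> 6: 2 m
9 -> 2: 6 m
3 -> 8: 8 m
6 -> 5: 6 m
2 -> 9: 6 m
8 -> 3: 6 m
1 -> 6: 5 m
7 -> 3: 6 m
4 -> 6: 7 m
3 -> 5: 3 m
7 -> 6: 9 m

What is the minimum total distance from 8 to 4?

Settle nodes by increasing distance from 8:
8: 0
3: 6  (via 8)
10: 7  (via 8)
6: 8  (via 3)
5: 9  (via 3)
2: 14  (via 6)
1: 15  (via 6)
4: 17  (via 1)
Shortest route: 8–3–6–1–4 = 17 m.

17 m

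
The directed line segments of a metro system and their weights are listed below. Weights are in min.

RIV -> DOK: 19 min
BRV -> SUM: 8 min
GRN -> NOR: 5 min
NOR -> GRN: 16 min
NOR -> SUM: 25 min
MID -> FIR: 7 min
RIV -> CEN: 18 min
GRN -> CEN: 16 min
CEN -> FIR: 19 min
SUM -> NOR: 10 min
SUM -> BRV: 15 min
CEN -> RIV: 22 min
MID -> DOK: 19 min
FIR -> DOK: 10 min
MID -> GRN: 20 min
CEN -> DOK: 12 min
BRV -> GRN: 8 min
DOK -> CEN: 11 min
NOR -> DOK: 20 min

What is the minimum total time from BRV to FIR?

43 min

Shortest distances from BRV:
BRV: 0
SUM: 8  (via BRV)
GRN: 8  (via BRV)
NOR: 13  (via GRN)
CEN: 24  (via GRN)
DOK: 33  (via NOR)
FIR: 43  (via CEN)
Shortest route: BRV → GRN → CEN → FIR = 43 min.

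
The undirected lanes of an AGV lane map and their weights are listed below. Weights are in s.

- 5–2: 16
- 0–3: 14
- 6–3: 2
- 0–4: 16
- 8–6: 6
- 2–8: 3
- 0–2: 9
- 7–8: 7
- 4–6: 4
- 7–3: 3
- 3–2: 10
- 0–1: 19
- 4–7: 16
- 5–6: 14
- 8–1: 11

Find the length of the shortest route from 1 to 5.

30 s

Settle nodes by increasing distance from 1:
1: 0
8: 11  (via 1)
2: 14  (via 8)
6: 17  (via 8)
7: 18  (via 8)
0: 19  (via 1)
3: 19  (via 6)
4: 21  (via 6)
5: 30  (via 2)
Shortest route: 1 → 8 → 2 → 5 = 30 s.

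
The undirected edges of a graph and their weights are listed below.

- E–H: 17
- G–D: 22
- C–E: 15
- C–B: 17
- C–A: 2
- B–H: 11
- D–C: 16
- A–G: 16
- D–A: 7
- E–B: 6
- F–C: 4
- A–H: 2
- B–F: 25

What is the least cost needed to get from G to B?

29

Running Dijkstra from G:
G: 0
A: 16  (via G)
C: 18  (via A)
H: 18  (via A)
D: 22  (via G)
F: 22  (via C)
B: 29  (via H)
Shortest route: G → A → H → B = 29.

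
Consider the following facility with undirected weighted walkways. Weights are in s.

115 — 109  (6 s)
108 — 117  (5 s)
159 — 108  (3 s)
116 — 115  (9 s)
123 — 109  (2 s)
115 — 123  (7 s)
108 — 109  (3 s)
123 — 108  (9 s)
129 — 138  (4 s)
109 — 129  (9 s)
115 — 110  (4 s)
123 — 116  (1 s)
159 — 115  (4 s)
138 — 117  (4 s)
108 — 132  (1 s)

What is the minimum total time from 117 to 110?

16 s

Running Dijkstra from 117:
117: 0
138: 4  (via 117)
108: 5  (via 117)
132: 6  (via 108)
159: 8  (via 108)
129: 8  (via 138)
109: 8  (via 108)
123: 10  (via 109)
116: 11  (via 123)
115: 12  (via 159)
110: 16  (via 115)
Shortest route: 117 → 108 → 159 → 115 → 110 = 16 s.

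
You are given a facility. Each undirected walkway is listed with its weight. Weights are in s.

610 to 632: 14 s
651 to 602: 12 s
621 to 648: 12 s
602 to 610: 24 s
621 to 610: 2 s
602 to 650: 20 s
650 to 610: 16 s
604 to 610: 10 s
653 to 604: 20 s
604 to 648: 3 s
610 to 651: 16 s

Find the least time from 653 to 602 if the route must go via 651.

Best 653 to 651: 653–604–610–651 costing 46
Shortest 651→602: 651–602 = 12
Total via 651: 46 + 12 = 58 s.

58 s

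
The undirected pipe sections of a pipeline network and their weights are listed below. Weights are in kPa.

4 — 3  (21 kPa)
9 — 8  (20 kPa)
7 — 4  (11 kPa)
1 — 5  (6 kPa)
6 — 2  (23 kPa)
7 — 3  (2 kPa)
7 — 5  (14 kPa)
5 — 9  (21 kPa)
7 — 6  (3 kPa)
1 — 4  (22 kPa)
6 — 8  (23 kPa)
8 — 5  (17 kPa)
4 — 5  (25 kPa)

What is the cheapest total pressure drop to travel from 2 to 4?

37 kPa

Enumerating some paths:
2 → 6 → 7 → 4: 23+3+11 = 37
2 → 6 → 7 → 3 → 4: 23+3+2+21 = 49
2 → 6 → 7 → 5 → 4: 23+3+14+25 = 65
Cheapest is 2 → 6 → 7 → 4 at 37 kPa.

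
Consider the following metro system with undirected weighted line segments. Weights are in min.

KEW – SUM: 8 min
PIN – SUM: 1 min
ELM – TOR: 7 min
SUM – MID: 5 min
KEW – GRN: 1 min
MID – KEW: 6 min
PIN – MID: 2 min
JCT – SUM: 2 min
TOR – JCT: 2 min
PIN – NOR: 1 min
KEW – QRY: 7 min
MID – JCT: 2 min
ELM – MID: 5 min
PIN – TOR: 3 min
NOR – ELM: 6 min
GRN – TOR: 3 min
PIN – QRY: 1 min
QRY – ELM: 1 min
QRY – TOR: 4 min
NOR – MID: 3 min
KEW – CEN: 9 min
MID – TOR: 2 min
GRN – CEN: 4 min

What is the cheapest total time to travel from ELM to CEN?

Running Dijkstra from ELM:
ELM: 0
QRY: 1  (via ELM)
PIN: 2  (via QRY)
NOR: 3  (via PIN)
SUM: 3  (via PIN)
MID: 4  (via PIN)
TOR: 5  (via QRY)
JCT: 5  (via SUM)
KEW: 8  (via QRY)
GRN: 8  (via TOR)
CEN: 12  (via GRN)
Shortest route: ELM–QRY–TOR–GRN–CEN = 12 min.

12 min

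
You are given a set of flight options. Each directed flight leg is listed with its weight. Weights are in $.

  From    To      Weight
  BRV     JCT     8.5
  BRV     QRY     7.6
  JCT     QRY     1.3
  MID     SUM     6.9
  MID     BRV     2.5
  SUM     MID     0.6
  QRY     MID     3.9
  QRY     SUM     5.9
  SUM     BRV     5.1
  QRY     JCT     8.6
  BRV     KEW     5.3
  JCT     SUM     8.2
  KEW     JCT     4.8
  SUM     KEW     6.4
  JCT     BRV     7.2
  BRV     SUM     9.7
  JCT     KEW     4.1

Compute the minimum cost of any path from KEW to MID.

$10

Shortest distances from KEW:
KEW: 0
JCT: 4.8  (via KEW)
QRY: 6.1  (via JCT)
MID: 10  (via QRY)
Shortest route: KEW → JCT → QRY → MID = $10.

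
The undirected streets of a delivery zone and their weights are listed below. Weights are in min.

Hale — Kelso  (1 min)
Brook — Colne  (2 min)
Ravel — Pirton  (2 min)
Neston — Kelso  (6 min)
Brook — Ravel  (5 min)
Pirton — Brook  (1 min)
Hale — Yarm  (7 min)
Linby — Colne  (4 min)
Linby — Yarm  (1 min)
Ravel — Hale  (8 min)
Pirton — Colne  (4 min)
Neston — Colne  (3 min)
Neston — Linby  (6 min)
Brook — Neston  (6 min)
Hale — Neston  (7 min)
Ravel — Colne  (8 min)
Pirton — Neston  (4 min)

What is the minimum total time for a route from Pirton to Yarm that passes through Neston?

11 min

Shortest Pirton→Neston: Pirton → Neston = 4
Shortest Neston→Yarm: Neston → Linby → Yarm = 7
Total via Neston: 4 + 7 = 11 min.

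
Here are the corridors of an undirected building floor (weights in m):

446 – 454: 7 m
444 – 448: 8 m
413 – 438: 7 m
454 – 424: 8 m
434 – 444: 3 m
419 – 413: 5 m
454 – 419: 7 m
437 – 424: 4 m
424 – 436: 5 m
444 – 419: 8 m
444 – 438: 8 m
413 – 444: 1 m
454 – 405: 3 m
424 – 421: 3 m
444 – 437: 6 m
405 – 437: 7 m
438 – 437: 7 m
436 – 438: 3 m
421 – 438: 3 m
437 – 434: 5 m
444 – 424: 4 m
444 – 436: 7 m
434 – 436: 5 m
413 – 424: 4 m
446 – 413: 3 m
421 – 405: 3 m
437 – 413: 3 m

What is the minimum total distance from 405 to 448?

18 m

Running Dijkstra from 405:
405: 0
454: 3  (via 405)
421: 3  (via 405)
438: 6  (via 421)
424: 6  (via 421)
437: 7  (via 405)
436: 9  (via 438)
446: 10  (via 454)
419: 10  (via 454)
444: 10  (via 424)
413: 10  (via 424)
434: 12  (via 437)
448: 18  (via 444)
Shortest route: 405 → 421 → 424 → 444 → 448 = 18 m.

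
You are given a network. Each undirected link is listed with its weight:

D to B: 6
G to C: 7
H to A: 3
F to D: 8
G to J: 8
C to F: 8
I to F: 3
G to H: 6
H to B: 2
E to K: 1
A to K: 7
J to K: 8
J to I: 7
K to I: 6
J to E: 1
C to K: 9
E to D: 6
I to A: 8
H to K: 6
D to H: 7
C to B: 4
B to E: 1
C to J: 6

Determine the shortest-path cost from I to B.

Running Dijkstra from I:
I: 0
F: 3  (via I)
K: 6  (via I)
E: 7  (via K)
J: 7  (via I)
A: 8  (via I)
B: 8  (via E)
Shortest route: I–K–E–B = 8.

8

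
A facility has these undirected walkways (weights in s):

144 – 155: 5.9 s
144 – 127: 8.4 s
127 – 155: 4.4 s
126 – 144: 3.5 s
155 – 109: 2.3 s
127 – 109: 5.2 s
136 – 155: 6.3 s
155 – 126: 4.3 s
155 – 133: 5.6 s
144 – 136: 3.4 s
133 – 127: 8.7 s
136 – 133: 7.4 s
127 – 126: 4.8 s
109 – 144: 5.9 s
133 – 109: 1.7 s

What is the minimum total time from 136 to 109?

8.6 s

Running Dijkstra from 136:
136: 0
144: 3.4  (via 136)
155: 6.3  (via 136)
126: 6.9  (via 144)
133: 7.4  (via 136)
109: 8.6  (via 155)
Shortest route: 136–155–109 = 8.6 s.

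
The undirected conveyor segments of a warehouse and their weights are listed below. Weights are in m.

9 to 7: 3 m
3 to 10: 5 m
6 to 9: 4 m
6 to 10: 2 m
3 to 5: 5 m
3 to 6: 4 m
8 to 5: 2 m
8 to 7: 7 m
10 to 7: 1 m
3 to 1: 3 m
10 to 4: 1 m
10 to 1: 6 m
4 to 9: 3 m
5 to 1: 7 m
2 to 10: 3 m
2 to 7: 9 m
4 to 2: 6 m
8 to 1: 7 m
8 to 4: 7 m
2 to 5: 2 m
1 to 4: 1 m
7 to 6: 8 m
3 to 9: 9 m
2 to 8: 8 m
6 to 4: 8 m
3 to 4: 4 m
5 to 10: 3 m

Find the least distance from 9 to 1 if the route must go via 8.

16 m

Shortest 9→8: 9–4–10–5–8 = 9
Shortest 8→1: 8–1 = 7
Total via 8: 9 + 7 = 16 m.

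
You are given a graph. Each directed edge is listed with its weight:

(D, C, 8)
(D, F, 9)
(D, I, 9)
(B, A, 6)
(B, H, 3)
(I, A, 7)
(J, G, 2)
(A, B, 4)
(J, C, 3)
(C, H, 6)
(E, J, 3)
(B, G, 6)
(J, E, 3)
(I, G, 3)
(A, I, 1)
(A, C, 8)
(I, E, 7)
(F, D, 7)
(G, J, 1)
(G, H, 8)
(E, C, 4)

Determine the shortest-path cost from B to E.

10

Candidate routes:
B → G → J → E: 6+1+3 = 10
B → A → I → E: 6+1+7 = 14
B → A → I → G → J → E: 6+1+3+1+3 = 14
The minimum is 10 via B → G → J → E.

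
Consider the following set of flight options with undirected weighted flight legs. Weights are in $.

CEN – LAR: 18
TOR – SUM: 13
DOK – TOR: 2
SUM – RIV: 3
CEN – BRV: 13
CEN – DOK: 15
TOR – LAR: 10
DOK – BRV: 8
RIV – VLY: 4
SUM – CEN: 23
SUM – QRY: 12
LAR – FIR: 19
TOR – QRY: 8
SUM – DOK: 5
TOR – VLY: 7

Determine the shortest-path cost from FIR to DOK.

Running Dijkstra from FIR:
FIR: 0
LAR: 19  (via FIR)
TOR: 29  (via LAR)
DOK: 31  (via TOR)
Shortest route: FIR → LAR → TOR → DOK = $31.

$31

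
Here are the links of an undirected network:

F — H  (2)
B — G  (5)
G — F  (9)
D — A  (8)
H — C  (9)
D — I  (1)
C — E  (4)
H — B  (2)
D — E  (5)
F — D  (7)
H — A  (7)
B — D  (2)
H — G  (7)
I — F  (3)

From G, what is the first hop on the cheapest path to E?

B

Compare a few routes:
G - H - B - D - E: 7+2+2+5 = 16
G - B - H - F - I - D - E: 5+2+2+3+1+5 = 18
G - B - D - E: 5+2+5 = 12
Cheapest is G - B - D - E at 12.
So from G the first move is to B.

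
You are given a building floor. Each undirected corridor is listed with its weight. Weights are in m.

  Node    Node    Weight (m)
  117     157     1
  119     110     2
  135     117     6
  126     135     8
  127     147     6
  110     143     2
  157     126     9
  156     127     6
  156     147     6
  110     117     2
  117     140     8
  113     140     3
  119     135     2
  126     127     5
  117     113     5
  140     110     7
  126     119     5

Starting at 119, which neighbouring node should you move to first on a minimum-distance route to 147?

126

Compare a few routes:
119 - 126 - 127 - 156 - 147: 5+5+6+6 = 22
119 - 126 - 127 - 147: 5+5+6 = 16
119 - 135 - 126 - 127 - 147: 2+8+5+6 = 21
Cheapest is 119 - 126 - 127 - 147 at 16 m.
So from 119 the first move is to 126.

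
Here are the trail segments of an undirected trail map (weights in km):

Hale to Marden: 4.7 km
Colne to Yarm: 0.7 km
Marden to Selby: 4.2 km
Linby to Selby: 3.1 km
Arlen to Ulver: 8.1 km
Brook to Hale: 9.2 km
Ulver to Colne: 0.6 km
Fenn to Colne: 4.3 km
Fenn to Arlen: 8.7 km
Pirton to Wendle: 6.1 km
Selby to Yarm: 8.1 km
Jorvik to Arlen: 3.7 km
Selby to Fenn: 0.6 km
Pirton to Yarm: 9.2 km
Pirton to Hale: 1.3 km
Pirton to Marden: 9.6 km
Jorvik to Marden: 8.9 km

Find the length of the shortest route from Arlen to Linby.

12.4 km

Settle nodes by increasing distance from Arlen:
Arlen: 0
Jorvik: 3.7  (via Arlen)
Ulver: 8.1  (via Arlen)
Colne: 8.7  (via Ulver)
Fenn: 8.7  (via Arlen)
Selby: 9.3  (via Fenn)
Yarm: 9.4  (via Colne)
Linby: 12.4  (via Selby)
Shortest route: Arlen–Fenn–Selby–Linby = 12.4 km.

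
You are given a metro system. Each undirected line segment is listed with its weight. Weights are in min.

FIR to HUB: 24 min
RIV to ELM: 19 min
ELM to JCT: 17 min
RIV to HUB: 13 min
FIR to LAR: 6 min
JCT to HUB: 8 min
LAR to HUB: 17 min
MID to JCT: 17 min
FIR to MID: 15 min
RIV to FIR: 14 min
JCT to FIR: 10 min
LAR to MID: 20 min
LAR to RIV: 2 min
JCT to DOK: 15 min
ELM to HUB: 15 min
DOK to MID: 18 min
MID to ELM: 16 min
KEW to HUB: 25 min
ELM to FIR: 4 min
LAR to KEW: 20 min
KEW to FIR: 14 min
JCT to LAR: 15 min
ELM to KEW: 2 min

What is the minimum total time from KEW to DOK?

31 min

Settle nodes by increasing distance from KEW:
KEW: 0
ELM: 2  (via KEW)
FIR: 6  (via ELM)
LAR: 12  (via FIR)
RIV: 14  (via LAR)
JCT: 16  (via FIR)
HUB: 17  (via ELM)
MID: 18  (via ELM)
DOK: 31  (via JCT)
Shortest route: KEW → ELM → FIR → JCT → DOK = 31 min.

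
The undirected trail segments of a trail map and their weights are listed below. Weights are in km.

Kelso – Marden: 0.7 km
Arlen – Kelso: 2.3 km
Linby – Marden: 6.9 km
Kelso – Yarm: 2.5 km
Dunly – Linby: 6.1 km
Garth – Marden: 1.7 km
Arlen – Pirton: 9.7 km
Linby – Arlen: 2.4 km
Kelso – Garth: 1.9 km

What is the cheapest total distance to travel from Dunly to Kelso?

Shortest distances from Dunly:
Dunly: 0
Linby: 6.1  (via Dunly)
Arlen: 8.5  (via Linby)
Kelso: 10.8  (via Arlen)
Shortest route: Dunly → Linby → Arlen → Kelso = 10.8 km.

10.8 km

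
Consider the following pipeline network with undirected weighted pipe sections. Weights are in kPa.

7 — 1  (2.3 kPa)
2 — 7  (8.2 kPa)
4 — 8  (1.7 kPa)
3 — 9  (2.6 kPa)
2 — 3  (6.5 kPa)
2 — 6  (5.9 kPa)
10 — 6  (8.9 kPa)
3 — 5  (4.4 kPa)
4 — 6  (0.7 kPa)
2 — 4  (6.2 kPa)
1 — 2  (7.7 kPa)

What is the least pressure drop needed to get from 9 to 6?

15 kPa

Running Dijkstra from 9:
9: 0
3: 2.6  (via 9)
5: 7  (via 3)
2: 9.1  (via 3)
6: 15  (via 2)
Shortest route: 9–3–2–6 = 15 kPa.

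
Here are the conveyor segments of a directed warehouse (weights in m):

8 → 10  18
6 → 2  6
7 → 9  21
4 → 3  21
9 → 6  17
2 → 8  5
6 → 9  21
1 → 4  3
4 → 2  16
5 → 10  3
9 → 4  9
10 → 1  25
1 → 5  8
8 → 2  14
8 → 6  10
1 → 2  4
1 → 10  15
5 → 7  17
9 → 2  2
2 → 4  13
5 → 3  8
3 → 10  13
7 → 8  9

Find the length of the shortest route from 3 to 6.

Shortest distances from 3:
3: 0
10: 13  (via 3)
1: 38  (via 10)
4: 41  (via 1)
2: 42  (via 1)
5: 46  (via 1)
8: 47  (via 2)
6: 57  (via 8)
Shortest route: 3–10–1–2–8–6 = 57 m.

57 m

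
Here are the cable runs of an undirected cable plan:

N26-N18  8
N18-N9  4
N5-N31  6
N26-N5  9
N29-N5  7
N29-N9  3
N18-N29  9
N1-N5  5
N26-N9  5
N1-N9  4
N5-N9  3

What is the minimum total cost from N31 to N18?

13

Candidate routes:
N31 → N5 → N9 → N18: 6+3+4 = 13
N31 → N5 → N9 → N29 → N18: 6+3+3+9 = 21
N31 → N5 → N1 → N9 → N18: 6+5+4+4 = 19
N31 → N5 → N29 → N9 → N18: 6+7+3+4 = 20
The minimum is 13 via N31 → N5 → N9 → N18.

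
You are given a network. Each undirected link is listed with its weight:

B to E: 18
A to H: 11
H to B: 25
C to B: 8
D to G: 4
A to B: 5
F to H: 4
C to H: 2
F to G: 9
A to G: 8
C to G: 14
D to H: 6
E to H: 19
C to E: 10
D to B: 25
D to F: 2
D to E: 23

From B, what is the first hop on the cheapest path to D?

C

Candidate routes:
B–C–H–D: 8+2+6 = 16
B–A–G–D: 5+8+4 = 17
B–A–H–D: 5+11+6 = 22
The minimum is 16 via B–C–H–D.
So from B the first move is to C.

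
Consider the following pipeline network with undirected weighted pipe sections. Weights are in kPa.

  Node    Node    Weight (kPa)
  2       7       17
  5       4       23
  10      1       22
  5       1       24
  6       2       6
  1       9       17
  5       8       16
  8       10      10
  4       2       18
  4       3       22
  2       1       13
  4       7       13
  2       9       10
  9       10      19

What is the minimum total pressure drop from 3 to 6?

46 kPa

Candidate routes:
3 - 4 - 7 - 2 - 6: 22+13+17+6 = 58
3 - 4 - 5 - 1 - 2 - 6: 22+23+24+13+6 = 88
3 - 4 - 2 - 6: 22+18+6 = 46
3 - 4 - 5 - 1 - 9 - 2 - 6: 22+23+24+17+10+6 = 102
The minimum is 46 kPa via 3 - 4 - 2 - 6.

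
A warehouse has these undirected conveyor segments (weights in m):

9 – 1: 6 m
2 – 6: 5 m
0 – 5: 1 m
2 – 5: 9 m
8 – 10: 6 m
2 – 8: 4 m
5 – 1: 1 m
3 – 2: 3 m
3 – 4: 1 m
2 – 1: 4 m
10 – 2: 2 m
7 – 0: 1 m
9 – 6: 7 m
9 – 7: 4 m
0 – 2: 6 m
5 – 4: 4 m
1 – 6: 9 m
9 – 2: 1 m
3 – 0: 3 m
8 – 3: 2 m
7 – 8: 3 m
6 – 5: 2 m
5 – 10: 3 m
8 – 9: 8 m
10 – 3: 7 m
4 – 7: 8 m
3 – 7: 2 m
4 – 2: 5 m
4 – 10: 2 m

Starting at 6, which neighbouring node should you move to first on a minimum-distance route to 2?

Enumerating some paths:
6 - 5 - 1 - 2: 2+1+4 = 7
6 - 9 - 2: 7+1 = 8
6 - 2: 5 = 5
6 - 5 - 10 - 2: 2+3+2 = 7
The minimum is 5 m via 6 - 2.
So from 6 the first move is to 2.

2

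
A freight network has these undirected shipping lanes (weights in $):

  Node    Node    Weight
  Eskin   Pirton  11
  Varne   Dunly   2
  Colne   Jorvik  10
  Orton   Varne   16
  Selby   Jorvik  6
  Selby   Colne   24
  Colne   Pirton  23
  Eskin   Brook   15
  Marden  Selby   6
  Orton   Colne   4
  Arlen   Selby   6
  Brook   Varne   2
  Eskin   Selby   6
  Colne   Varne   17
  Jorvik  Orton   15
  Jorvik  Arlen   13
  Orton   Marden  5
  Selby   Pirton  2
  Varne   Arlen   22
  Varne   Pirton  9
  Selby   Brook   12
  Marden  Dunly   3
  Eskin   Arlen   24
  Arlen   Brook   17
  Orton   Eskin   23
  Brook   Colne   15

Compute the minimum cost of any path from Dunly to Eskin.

$15

Shortest distances from Dunly:
Dunly: 0
Varne: 2  (via Dunly)
Marden: 3  (via Dunly)
Brook: 4  (via Varne)
Orton: 8  (via Marden)
Selby: 9  (via Marden)
Pirton: 11  (via Varne)
Colne: 12  (via Orton)
Eskin: 15  (via Selby)
Shortest route: Dunly–Marden–Selby–Eskin = $15.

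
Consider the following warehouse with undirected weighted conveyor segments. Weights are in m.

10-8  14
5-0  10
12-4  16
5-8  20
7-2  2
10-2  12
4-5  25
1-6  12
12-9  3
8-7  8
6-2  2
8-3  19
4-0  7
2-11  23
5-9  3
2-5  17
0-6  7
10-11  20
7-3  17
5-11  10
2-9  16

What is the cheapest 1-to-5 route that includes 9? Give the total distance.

Shortest 1→9: 1 → 6 → 2 → 9 = 30
Shortest 9→5: 9 → 5 = 3
Total via 9: 30 + 3 = 33 m.

33 m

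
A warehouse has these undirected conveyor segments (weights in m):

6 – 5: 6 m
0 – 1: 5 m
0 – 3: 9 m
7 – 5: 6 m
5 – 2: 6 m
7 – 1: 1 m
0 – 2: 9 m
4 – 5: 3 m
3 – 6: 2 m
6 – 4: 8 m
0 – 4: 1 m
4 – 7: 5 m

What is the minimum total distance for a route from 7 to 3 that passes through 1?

Best 7 to 1: 7 → 1 costing 1
Best 1 to 3: 1 → 0 → 3 costing 14
Total via 1: 1 + 14 = 15 m.

15 m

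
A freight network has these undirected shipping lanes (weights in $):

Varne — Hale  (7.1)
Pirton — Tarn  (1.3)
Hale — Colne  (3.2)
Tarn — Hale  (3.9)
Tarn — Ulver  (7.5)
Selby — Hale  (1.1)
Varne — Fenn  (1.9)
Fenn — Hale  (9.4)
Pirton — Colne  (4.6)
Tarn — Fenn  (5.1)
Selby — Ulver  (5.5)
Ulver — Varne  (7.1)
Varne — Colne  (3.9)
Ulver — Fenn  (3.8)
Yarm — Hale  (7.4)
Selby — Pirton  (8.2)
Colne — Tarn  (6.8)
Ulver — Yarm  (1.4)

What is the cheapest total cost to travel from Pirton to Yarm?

Shortest distances from Pirton:
Pirton: 0
Tarn: 1.3  (via Pirton)
Colne: 4.6  (via Pirton)
Hale: 5.2  (via Tarn)
Selby: 6.3  (via Hale)
Fenn: 6.4  (via Tarn)
Varne: 8.3  (via Fenn)
Ulver: 8.8  (via Tarn)
Yarm: 10.2  (via Ulver)
Shortest route: Pirton → Tarn → Ulver → Yarm = $10.2.

$10.2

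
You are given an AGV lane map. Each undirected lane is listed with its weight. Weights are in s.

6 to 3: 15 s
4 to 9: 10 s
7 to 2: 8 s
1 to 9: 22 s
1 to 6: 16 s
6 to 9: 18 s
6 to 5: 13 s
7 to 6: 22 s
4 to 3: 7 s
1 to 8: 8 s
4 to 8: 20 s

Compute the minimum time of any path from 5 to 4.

35 s

Enumerating some paths:
5 → 6 → 9 → 4: 13+18+10 = 41
5 → 6 → 1 → 8 → 4: 13+16+8+20 = 57
5 → 6 → 3 → 4: 13+15+7 = 35
Cheapest is 5 → 6 → 3 → 4 at 35 s.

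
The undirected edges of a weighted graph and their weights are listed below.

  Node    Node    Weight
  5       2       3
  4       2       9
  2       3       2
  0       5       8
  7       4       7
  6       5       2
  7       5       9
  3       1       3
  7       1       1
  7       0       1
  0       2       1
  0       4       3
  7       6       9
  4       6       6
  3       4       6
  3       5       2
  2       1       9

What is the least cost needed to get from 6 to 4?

Candidate routes:
6 - 5 - 2 - 0 - 4: 2+3+1+3 = 9
6 - 5 - 3 - 2 - 0 - 4: 2+2+2+1+3 = 10
6 - 4: 6 = 6
6 - 5 - 3 - 4: 2+2+6 = 10
The minimum is 6 via 6 - 4.

6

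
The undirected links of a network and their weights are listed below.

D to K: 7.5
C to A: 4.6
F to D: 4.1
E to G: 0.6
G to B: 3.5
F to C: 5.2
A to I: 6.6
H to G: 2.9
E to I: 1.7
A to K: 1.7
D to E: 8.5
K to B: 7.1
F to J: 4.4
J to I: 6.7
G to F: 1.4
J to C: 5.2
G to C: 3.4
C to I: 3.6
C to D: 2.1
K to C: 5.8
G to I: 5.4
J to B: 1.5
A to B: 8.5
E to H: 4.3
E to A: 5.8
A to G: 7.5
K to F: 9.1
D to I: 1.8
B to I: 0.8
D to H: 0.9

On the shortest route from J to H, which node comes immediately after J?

B

Candidate routes:
J–B–I–E–G–H: 1.5+0.8+1.7+0.6+2.9 = 7.5
J–B–I–D–H: 1.5+0.8+1.8+0.9 = 5
Cheapest is J–B–I–D–H at 5.
So from J the first move is to B.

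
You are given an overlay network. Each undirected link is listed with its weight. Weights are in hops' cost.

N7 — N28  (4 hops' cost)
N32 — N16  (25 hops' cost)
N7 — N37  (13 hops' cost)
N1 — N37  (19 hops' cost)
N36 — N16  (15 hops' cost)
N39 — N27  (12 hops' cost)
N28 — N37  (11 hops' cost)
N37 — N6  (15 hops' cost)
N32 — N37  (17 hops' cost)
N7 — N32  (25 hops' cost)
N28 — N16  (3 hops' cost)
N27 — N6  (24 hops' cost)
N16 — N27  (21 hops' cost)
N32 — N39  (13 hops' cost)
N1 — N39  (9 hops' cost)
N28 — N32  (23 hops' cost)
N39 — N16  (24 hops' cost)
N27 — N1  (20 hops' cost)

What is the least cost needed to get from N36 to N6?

44 hops' cost

Shortest distances from N36:
N36: 0
N16: 15  (via N36)
N28: 18  (via N16)
N7: 22  (via N28)
N37: 29  (via N28)
N27: 36  (via N16)
N39: 39  (via N16)
N32: 40  (via N16)
N6: 44  (via N37)
Shortest route: N36–N16–N28–N37–N6 = 44 hops' cost.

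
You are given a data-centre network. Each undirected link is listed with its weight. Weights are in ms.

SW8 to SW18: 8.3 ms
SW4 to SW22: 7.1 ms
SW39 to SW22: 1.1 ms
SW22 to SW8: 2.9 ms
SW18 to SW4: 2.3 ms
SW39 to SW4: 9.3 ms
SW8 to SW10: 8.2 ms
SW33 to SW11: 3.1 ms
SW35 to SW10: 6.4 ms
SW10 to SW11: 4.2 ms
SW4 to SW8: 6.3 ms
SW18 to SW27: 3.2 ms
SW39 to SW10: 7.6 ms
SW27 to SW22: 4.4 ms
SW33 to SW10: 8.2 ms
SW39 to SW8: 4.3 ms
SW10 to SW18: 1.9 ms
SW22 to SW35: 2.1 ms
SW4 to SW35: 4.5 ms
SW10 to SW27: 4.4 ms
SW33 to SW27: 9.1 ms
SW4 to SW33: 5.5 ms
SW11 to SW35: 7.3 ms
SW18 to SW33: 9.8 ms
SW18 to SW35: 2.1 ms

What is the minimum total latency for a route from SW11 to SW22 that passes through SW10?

Best SW11 to SW10: SW11 → SW10 costing 4.2
Best SW10 to SW22: SW10 → SW18 → SW35 → SW22 costing 6.1
Total via SW10: 4.2 + 6.1 = 10.3 ms.

10.3 ms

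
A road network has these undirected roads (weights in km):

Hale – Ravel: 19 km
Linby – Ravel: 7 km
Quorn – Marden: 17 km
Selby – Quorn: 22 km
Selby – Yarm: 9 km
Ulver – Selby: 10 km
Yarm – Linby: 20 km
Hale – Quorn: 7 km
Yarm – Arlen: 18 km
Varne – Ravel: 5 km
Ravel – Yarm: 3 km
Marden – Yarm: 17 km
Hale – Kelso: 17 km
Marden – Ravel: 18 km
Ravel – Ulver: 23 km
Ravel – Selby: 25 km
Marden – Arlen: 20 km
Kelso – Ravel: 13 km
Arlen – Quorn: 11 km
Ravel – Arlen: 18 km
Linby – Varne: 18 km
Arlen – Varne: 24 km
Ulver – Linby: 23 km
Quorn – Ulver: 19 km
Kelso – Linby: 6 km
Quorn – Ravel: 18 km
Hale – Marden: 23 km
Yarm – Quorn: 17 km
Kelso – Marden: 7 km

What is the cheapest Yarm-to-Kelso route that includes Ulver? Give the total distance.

Shortest Yarm→Ulver: Yarm–Selby–Ulver = 19
Shortest Ulver→Kelso: Ulver–Linby–Kelso = 29
Total via Ulver: 19 + 29 = 48 km.

48 km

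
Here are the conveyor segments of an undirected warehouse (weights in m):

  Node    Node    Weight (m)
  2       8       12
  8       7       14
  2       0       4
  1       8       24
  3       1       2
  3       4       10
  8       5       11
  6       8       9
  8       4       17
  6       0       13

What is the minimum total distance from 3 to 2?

38 m

Shortest distances from 3:
3: 0
1: 2  (via 3)
4: 10  (via 3)
8: 26  (via 1)
6: 35  (via 8)
5: 37  (via 8)
2: 38  (via 8)
Shortest route: 3 → 1 → 8 → 2 = 38 m.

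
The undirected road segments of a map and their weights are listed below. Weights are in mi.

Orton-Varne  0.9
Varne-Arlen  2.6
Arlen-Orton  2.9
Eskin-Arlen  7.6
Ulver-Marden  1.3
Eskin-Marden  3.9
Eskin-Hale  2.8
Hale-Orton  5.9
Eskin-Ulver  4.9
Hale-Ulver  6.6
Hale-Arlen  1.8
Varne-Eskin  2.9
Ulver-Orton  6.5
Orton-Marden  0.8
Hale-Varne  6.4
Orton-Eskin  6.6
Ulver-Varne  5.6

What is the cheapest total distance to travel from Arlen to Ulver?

Running Dijkstra from Arlen:
Arlen: 0
Hale: 1.8  (via Arlen)
Varne: 2.6  (via Arlen)
Orton: 2.9  (via Arlen)
Marden: 3.7  (via Orton)
Eskin: 4.6  (via Hale)
Ulver: 5  (via Marden)
Shortest route: Arlen → Orton → Marden → Ulver = 5 mi.

5 mi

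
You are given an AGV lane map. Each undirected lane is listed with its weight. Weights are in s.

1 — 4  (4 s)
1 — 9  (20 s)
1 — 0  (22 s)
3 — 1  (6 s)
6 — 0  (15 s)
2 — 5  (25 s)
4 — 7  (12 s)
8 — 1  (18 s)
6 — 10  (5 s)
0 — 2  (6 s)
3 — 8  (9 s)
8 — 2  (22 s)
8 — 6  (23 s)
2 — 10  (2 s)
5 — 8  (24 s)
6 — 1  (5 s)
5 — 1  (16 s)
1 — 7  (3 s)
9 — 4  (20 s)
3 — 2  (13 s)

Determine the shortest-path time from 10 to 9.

30 s

Running Dijkstra from 10:
10: 0
2: 2  (via 10)
6: 5  (via 10)
0: 8  (via 2)
1: 10  (via 6)
7: 13  (via 1)
4: 14  (via 1)
3: 15  (via 2)
8: 24  (via 2)
5: 26  (via 1)
9: 30  (via 1)
Shortest route: 10–6–1–9 = 30 s.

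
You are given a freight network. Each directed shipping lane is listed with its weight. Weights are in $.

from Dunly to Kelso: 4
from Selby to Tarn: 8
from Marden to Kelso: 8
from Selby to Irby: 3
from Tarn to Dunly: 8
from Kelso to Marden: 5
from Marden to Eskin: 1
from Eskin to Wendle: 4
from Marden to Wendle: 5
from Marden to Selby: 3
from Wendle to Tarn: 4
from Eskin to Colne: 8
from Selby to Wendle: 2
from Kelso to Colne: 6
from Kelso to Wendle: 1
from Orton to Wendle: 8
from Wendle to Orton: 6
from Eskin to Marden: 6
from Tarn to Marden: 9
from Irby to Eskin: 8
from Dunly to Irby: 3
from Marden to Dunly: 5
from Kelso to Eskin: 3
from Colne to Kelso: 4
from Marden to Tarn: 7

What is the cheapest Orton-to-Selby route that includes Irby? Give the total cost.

$40

Shortest Orton→Irby: Orton–Wendle–Tarn–Dunly–Irby = 23
Best Irby to Selby: Irby–Eskin–Marden–Selby costing 17
Total via Irby: 23 + 17 = $40.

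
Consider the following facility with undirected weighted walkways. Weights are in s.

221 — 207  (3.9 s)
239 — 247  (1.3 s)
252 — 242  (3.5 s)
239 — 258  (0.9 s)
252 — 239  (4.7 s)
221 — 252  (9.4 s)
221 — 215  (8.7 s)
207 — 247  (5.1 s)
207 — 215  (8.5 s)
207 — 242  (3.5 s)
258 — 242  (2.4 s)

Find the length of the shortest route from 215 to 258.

Shortest distances from 215:
215: 0
207: 8.5  (via 215)
221: 8.7  (via 215)
242: 12  (via 207)
247: 13.6  (via 207)
258: 14.4  (via 242)
Shortest route: 215 → 207 → 242 → 258 = 14.4 s.

14.4 s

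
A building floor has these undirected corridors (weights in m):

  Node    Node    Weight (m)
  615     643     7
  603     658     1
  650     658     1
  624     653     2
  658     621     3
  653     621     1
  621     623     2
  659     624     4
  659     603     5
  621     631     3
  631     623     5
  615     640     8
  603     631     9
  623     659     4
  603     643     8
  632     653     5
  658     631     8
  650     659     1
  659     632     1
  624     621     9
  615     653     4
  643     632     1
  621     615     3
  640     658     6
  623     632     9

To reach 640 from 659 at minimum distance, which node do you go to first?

Compare a few routes:
659–603–658–640: 5+1+6 = 12
659–650–658–640: 1+1+6 = 8
659–623–621–658–640: 4+2+3+6 = 15
Cheapest is 659–650–658–640 at 8 m.
So from 659 the first move is to 650.

650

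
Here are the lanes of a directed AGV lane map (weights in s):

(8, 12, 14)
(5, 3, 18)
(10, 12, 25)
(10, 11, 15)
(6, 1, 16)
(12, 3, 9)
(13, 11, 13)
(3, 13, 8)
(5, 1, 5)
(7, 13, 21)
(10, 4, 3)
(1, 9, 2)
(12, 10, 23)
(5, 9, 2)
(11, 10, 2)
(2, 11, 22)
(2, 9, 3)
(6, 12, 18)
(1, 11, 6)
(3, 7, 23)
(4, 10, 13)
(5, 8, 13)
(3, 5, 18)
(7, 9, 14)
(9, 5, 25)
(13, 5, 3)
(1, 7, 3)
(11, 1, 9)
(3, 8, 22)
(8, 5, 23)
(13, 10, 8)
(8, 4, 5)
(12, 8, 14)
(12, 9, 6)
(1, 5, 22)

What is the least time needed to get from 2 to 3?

46 s

Enumerating some paths:
2 - 11 - 10 - 12 - 3: 22+2+25+9 = 58
2 - 9 - 5 - 3: 3+25+18 = 46
Cheapest is 2 - 9 - 5 - 3 at 46 s.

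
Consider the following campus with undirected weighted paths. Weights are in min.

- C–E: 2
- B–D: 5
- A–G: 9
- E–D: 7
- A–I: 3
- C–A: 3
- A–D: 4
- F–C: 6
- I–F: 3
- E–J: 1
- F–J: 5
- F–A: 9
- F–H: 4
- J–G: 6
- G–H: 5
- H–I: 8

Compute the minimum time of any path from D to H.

Candidate routes:
D–A–I–H: 4+3+8 = 15
D–A–I–F–H: 4+3+3+4 = 14
D–E–J–F–H: 7+1+5+4 = 17
The minimum is 14 min via D–A–I–F–H.

14 min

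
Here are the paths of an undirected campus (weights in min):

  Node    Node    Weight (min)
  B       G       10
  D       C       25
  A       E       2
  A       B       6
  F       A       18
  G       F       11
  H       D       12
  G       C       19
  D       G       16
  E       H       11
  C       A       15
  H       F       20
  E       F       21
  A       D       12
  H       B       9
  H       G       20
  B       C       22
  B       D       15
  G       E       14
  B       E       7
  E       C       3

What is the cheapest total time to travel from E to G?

Shortest distances from E:
E: 0
A: 2  (via E)
C: 3  (via E)
B: 7  (via E)
H: 11  (via E)
D: 14  (via A)
G: 14  (via E)
Shortest route: E–G = 14 min.

14 min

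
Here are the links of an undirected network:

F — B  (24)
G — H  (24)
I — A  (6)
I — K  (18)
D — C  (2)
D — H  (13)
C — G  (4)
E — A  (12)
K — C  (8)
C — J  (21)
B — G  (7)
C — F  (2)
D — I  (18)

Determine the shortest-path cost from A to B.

37

Compare a few routes:
A - I - D - C - F - B: 6+18+2+2+24 = 52
A - I - K - C - G - B: 6+18+8+4+7 = 43
A - I - D - C - G - B: 6+18+2+4+7 = 37
A - I - K - C - F - B: 6+18+8+2+24 = 58
The minimum is 37 via A - I - D - C - G - B.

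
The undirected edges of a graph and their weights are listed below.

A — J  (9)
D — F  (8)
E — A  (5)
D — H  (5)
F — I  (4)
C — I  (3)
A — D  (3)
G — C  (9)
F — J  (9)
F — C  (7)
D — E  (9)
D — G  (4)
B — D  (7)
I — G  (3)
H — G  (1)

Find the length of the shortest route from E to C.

18

Settle nodes by increasing distance from E:
E: 0
A: 5  (via E)
D: 8  (via A)
G: 12  (via D)
H: 13  (via D)
J: 14  (via A)
B: 15  (via D)
I: 15  (via G)
F: 16  (via D)
C: 18  (via I)
Shortest route: E–A–D–G–I–C = 18.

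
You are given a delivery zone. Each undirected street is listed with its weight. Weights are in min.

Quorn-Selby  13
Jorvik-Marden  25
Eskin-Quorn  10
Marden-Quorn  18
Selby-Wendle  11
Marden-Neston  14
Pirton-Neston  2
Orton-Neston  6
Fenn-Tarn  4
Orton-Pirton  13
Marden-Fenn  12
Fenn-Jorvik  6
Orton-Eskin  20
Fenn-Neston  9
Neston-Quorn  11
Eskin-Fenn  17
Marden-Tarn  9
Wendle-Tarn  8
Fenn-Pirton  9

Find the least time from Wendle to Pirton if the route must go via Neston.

23 min

Shortest Wendle→Neston: Wendle → Tarn → Fenn → Neston = 21
Best Neston to Pirton: Neston → Pirton costing 2
Total via Neston: 21 + 2 = 23 min.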